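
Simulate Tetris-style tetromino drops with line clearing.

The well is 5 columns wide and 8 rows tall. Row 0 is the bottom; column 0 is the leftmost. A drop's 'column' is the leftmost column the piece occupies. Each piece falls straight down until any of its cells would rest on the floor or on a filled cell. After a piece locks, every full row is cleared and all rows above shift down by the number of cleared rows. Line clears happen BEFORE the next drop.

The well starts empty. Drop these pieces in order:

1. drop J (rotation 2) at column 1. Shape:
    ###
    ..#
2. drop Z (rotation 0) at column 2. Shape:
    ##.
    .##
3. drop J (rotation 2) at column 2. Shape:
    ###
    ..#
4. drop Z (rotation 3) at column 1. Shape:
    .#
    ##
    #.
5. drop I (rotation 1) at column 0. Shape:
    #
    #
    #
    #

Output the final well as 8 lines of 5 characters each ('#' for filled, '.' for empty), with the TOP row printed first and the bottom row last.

Answer: .....
..#..
.##..
.####
#.###
#..##
####.
#..#.

Derivation:
Drop 1: J rot2 at col 1 lands with bottom-row=0; cleared 0 line(s) (total 0); column heights now [0 2 2 2 0], max=2
Drop 2: Z rot0 at col 2 lands with bottom-row=2; cleared 0 line(s) (total 0); column heights now [0 2 4 4 3], max=4
Drop 3: J rot2 at col 2 lands with bottom-row=3; cleared 0 line(s) (total 0); column heights now [0 2 5 5 5], max=5
Drop 4: Z rot3 at col 1 lands with bottom-row=4; cleared 0 line(s) (total 0); column heights now [0 6 7 5 5], max=7
Drop 5: I rot1 at col 0 lands with bottom-row=0; cleared 0 line(s) (total 0); column heights now [4 6 7 5 5], max=7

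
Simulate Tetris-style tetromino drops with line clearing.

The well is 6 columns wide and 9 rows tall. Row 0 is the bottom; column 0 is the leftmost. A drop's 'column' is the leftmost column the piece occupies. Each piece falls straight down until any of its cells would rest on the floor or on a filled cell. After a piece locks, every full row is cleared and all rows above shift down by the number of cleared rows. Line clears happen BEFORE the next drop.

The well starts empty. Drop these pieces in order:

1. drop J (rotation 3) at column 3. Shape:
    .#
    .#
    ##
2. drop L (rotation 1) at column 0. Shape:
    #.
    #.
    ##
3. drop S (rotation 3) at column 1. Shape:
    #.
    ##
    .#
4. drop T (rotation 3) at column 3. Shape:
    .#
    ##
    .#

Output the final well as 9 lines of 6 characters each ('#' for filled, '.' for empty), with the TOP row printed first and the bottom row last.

Answer: ......
......
......
....#.
...##.
....#.
##..#.
###.#.
#####.

Derivation:
Drop 1: J rot3 at col 3 lands with bottom-row=0; cleared 0 line(s) (total 0); column heights now [0 0 0 1 3 0], max=3
Drop 2: L rot1 at col 0 lands with bottom-row=0; cleared 0 line(s) (total 0); column heights now [3 1 0 1 3 0], max=3
Drop 3: S rot3 at col 1 lands with bottom-row=0; cleared 0 line(s) (total 0); column heights now [3 3 2 1 3 0], max=3
Drop 4: T rot3 at col 3 lands with bottom-row=3; cleared 0 line(s) (total 0); column heights now [3 3 2 5 6 0], max=6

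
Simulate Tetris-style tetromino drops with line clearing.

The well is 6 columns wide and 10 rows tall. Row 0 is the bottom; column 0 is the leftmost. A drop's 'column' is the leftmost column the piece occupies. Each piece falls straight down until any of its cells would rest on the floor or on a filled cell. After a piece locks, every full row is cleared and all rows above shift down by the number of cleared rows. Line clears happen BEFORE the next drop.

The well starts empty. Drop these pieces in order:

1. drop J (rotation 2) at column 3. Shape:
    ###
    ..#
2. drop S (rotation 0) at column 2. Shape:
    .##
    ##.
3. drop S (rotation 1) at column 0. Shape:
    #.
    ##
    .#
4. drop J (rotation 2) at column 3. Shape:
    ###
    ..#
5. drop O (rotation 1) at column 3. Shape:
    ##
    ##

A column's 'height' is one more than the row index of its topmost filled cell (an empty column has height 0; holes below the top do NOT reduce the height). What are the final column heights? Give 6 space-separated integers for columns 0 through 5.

Drop 1: J rot2 at col 3 lands with bottom-row=0; cleared 0 line(s) (total 0); column heights now [0 0 0 2 2 2], max=2
Drop 2: S rot0 at col 2 lands with bottom-row=2; cleared 0 line(s) (total 0); column heights now [0 0 3 4 4 2], max=4
Drop 3: S rot1 at col 0 lands with bottom-row=0; cleared 0 line(s) (total 0); column heights now [3 2 3 4 4 2], max=4
Drop 4: J rot2 at col 3 lands with bottom-row=3; cleared 0 line(s) (total 0); column heights now [3 2 3 5 5 5], max=5
Drop 5: O rot1 at col 3 lands with bottom-row=5; cleared 0 line(s) (total 0); column heights now [3 2 3 7 7 5], max=7

Answer: 3 2 3 7 7 5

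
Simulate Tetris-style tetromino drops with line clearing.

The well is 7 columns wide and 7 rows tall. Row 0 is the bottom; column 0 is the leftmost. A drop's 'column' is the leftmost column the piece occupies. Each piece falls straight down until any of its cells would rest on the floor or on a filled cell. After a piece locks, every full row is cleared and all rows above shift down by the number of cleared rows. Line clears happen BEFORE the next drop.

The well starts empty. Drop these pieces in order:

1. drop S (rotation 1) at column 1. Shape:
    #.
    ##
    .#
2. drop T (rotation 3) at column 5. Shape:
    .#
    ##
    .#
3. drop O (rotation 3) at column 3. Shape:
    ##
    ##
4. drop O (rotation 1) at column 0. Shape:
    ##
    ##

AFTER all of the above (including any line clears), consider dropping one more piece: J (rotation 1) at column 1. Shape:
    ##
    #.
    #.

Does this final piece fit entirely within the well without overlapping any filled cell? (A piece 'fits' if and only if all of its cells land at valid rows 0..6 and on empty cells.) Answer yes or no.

Drop 1: S rot1 at col 1 lands with bottom-row=0; cleared 0 line(s) (total 0); column heights now [0 3 2 0 0 0 0], max=3
Drop 2: T rot3 at col 5 lands with bottom-row=0; cleared 0 line(s) (total 0); column heights now [0 3 2 0 0 2 3], max=3
Drop 3: O rot3 at col 3 lands with bottom-row=0; cleared 0 line(s) (total 0); column heights now [0 3 2 2 2 2 3], max=3
Drop 4: O rot1 at col 0 lands with bottom-row=3; cleared 0 line(s) (total 0); column heights now [5 5 2 2 2 2 3], max=5
Test piece J rot1 at col 1 (width 2): heights before test = [5 5 2 2 2 2 3]; fits = False

Answer: no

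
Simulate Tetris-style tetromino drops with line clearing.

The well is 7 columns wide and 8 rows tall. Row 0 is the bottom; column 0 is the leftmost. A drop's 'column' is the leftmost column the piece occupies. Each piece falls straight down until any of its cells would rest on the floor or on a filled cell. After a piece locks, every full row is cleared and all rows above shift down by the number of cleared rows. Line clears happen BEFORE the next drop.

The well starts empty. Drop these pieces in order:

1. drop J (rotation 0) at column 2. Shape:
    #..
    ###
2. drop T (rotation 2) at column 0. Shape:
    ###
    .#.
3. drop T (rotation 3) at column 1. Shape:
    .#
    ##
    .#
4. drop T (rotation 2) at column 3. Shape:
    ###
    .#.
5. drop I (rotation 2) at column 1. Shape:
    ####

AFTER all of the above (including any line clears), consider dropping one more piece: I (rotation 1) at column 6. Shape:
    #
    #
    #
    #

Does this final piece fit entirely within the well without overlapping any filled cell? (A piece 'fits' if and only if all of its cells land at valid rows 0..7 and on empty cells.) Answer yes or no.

Drop 1: J rot0 at col 2 lands with bottom-row=0; cleared 0 line(s) (total 0); column heights now [0 0 2 1 1 0 0], max=2
Drop 2: T rot2 at col 0 lands with bottom-row=1; cleared 0 line(s) (total 0); column heights now [3 3 3 1 1 0 0], max=3
Drop 3: T rot3 at col 1 lands with bottom-row=3; cleared 0 line(s) (total 0); column heights now [3 5 6 1 1 0 0], max=6
Drop 4: T rot2 at col 3 lands with bottom-row=1; cleared 0 line(s) (total 0); column heights now [3 5 6 3 3 3 0], max=6
Drop 5: I rot2 at col 1 lands with bottom-row=6; cleared 0 line(s) (total 0); column heights now [3 7 7 7 7 3 0], max=7
Test piece I rot1 at col 6 (width 1): heights before test = [3 7 7 7 7 3 0]; fits = True

Answer: yes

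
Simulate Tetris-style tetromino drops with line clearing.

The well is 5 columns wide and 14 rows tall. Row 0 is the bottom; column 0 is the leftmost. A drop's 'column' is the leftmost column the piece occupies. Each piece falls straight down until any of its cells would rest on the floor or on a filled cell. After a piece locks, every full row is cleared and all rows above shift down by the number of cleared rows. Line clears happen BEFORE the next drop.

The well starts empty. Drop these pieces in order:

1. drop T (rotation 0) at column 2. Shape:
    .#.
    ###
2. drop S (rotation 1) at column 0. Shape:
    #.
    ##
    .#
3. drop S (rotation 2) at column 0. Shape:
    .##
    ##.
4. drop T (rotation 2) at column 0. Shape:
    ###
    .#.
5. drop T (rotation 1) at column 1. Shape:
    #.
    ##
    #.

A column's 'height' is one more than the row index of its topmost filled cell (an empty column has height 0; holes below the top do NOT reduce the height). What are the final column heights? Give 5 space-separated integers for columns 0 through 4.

Answer: 7 10 9 2 1

Derivation:
Drop 1: T rot0 at col 2 lands with bottom-row=0; cleared 0 line(s) (total 0); column heights now [0 0 1 2 1], max=2
Drop 2: S rot1 at col 0 lands with bottom-row=0; cleared 0 line(s) (total 0); column heights now [3 2 1 2 1], max=3
Drop 3: S rot2 at col 0 lands with bottom-row=3; cleared 0 line(s) (total 0); column heights now [4 5 5 2 1], max=5
Drop 4: T rot2 at col 0 lands with bottom-row=5; cleared 0 line(s) (total 0); column heights now [7 7 7 2 1], max=7
Drop 5: T rot1 at col 1 lands with bottom-row=7; cleared 0 line(s) (total 0); column heights now [7 10 9 2 1], max=10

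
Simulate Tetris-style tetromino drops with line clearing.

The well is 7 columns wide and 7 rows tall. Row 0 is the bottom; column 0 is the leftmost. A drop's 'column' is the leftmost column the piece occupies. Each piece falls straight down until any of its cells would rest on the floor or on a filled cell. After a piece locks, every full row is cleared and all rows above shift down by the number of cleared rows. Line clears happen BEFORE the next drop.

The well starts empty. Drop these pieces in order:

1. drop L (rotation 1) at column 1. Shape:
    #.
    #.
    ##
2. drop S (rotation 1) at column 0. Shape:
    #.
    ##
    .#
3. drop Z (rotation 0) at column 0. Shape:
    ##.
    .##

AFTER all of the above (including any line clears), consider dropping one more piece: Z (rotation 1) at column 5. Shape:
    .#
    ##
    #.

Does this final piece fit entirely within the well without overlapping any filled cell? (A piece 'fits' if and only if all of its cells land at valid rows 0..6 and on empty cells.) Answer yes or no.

Answer: yes

Derivation:
Drop 1: L rot1 at col 1 lands with bottom-row=0; cleared 0 line(s) (total 0); column heights now [0 3 1 0 0 0 0], max=3
Drop 2: S rot1 at col 0 lands with bottom-row=3; cleared 0 line(s) (total 0); column heights now [6 5 1 0 0 0 0], max=6
Drop 3: Z rot0 at col 0 lands with bottom-row=5; cleared 0 line(s) (total 0); column heights now [7 7 6 0 0 0 0], max=7
Test piece Z rot1 at col 5 (width 2): heights before test = [7 7 6 0 0 0 0]; fits = True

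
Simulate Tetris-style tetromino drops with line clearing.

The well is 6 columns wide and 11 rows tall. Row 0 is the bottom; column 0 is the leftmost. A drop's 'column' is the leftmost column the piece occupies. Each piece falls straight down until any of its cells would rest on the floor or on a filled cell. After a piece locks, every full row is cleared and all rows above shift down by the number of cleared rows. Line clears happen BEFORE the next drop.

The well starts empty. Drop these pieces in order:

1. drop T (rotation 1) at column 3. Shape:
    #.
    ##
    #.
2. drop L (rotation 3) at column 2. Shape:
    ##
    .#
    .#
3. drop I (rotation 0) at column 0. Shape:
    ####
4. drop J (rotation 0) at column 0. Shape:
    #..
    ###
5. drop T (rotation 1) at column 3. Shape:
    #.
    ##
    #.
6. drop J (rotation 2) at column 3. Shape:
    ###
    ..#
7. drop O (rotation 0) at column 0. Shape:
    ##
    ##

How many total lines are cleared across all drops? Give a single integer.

Answer: 0

Derivation:
Drop 1: T rot1 at col 3 lands with bottom-row=0; cleared 0 line(s) (total 0); column heights now [0 0 0 3 2 0], max=3
Drop 2: L rot3 at col 2 lands with bottom-row=3; cleared 0 line(s) (total 0); column heights now [0 0 6 6 2 0], max=6
Drop 3: I rot0 at col 0 lands with bottom-row=6; cleared 0 line(s) (total 0); column heights now [7 7 7 7 2 0], max=7
Drop 4: J rot0 at col 0 lands with bottom-row=7; cleared 0 line(s) (total 0); column heights now [9 8 8 7 2 0], max=9
Drop 5: T rot1 at col 3 lands with bottom-row=7; cleared 0 line(s) (total 0); column heights now [9 8 8 10 9 0], max=10
Drop 6: J rot2 at col 3 lands with bottom-row=9; cleared 0 line(s) (total 0); column heights now [9 8 8 11 11 11], max=11
Drop 7: O rot0 at col 0 lands with bottom-row=9; cleared 0 line(s) (total 0); column heights now [11 11 8 11 11 11], max=11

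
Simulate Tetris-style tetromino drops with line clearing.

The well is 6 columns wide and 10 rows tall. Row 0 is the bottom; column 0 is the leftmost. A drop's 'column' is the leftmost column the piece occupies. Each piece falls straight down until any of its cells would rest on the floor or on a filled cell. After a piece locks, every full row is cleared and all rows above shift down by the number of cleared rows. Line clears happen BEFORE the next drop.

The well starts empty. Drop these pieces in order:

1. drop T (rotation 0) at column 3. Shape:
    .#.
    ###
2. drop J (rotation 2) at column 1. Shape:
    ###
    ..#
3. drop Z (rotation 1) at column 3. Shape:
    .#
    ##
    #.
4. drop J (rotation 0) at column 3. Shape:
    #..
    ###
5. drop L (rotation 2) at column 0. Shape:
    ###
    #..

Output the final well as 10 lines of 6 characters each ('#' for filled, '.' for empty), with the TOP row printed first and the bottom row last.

Drop 1: T rot0 at col 3 lands with bottom-row=0; cleared 0 line(s) (total 0); column heights now [0 0 0 1 2 1], max=2
Drop 2: J rot2 at col 1 lands with bottom-row=1; cleared 0 line(s) (total 0); column heights now [0 3 3 3 2 1], max=3
Drop 3: Z rot1 at col 3 lands with bottom-row=3; cleared 0 line(s) (total 0); column heights now [0 3 3 5 6 1], max=6
Drop 4: J rot0 at col 3 lands with bottom-row=6; cleared 0 line(s) (total 0); column heights now [0 3 3 8 7 7], max=8
Drop 5: L rot2 at col 0 lands with bottom-row=2; cleared 0 line(s) (total 0); column heights now [4 4 4 8 7 7], max=8

Answer: ......
......
...#..
...###
....#.
...##.
####..
####..
...##.
...###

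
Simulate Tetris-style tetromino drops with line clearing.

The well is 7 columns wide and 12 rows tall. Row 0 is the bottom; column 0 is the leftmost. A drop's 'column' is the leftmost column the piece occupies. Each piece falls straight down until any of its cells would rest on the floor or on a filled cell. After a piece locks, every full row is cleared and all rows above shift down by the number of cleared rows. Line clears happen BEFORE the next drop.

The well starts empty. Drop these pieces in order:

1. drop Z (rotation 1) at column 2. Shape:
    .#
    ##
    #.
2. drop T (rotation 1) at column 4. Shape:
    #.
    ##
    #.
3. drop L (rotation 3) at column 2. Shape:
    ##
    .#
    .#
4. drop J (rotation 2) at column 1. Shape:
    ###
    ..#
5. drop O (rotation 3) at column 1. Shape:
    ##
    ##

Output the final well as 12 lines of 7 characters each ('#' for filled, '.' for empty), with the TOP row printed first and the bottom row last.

Answer: .......
.......
.##....
.##....
.###...
...#...
..##...
...#...
...#...
...##..
..####.
..#.#..

Derivation:
Drop 1: Z rot1 at col 2 lands with bottom-row=0; cleared 0 line(s) (total 0); column heights now [0 0 2 3 0 0 0], max=3
Drop 2: T rot1 at col 4 lands with bottom-row=0; cleared 0 line(s) (total 0); column heights now [0 0 2 3 3 2 0], max=3
Drop 3: L rot3 at col 2 lands with bottom-row=3; cleared 0 line(s) (total 0); column heights now [0 0 6 6 3 2 0], max=6
Drop 4: J rot2 at col 1 lands with bottom-row=6; cleared 0 line(s) (total 0); column heights now [0 8 8 8 3 2 0], max=8
Drop 5: O rot3 at col 1 lands with bottom-row=8; cleared 0 line(s) (total 0); column heights now [0 10 10 8 3 2 0], max=10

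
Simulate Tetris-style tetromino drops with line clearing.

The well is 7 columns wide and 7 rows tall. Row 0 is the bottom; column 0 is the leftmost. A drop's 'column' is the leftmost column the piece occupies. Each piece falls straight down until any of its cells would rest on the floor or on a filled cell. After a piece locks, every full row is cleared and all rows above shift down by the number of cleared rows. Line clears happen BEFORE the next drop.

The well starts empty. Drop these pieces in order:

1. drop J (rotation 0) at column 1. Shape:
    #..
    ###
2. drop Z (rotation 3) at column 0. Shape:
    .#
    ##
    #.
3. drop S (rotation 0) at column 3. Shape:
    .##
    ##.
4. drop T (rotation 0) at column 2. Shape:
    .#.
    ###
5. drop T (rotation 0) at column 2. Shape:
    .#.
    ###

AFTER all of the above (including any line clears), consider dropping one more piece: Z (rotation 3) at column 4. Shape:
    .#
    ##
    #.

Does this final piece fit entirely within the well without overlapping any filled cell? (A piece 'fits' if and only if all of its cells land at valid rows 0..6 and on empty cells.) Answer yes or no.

Drop 1: J rot0 at col 1 lands with bottom-row=0; cleared 0 line(s) (total 0); column heights now [0 2 1 1 0 0 0], max=2
Drop 2: Z rot3 at col 0 lands with bottom-row=1; cleared 0 line(s) (total 0); column heights now [3 4 1 1 0 0 0], max=4
Drop 3: S rot0 at col 3 lands with bottom-row=1; cleared 0 line(s) (total 0); column heights now [3 4 1 2 3 3 0], max=4
Drop 4: T rot0 at col 2 lands with bottom-row=3; cleared 0 line(s) (total 0); column heights now [3 4 4 5 4 3 0], max=5
Drop 5: T rot0 at col 2 lands with bottom-row=5; cleared 0 line(s) (total 0); column heights now [3 4 6 7 6 3 0], max=7
Test piece Z rot3 at col 4 (width 2): heights before test = [3 4 6 7 6 3 0]; fits = False

Answer: no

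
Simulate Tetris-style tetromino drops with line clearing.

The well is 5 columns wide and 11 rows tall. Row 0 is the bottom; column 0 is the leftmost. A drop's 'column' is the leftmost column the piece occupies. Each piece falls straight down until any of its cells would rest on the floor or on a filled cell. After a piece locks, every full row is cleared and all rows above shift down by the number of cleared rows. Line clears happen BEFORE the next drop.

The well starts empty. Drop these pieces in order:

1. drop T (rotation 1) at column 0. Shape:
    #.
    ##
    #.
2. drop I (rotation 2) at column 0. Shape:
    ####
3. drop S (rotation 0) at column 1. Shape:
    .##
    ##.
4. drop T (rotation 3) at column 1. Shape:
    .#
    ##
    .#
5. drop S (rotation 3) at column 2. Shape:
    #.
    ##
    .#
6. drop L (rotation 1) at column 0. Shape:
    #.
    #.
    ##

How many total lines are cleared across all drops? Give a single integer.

Answer: 0

Derivation:
Drop 1: T rot1 at col 0 lands with bottom-row=0; cleared 0 line(s) (total 0); column heights now [3 2 0 0 0], max=3
Drop 2: I rot2 at col 0 lands with bottom-row=3; cleared 0 line(s) (total 0); column heights now [4 4 4 4 0], max=4
Drop 3: S rot0 at col 1 lands with bottom-row=4; cleared 0 line(s) (total 0); column heights now [4 5 6 6 0], max=6
Drop 4: T rot3 at col 1 lands with bottom-row=6; cleared 0 line(s) (total 0); column heights now [4 8 9 6 0], max=9
Drop 5: S rot3 at col 2 lands with bottom-row=8; cleared 0 line(s) (total 0); column heights now [4 8 11 10 0], max=11
Drop 6: L rot1 at col 0 lands with bottom-row=8; cleared 0 line(s) (total 0); column heights now [11 9 11 10 0], max=11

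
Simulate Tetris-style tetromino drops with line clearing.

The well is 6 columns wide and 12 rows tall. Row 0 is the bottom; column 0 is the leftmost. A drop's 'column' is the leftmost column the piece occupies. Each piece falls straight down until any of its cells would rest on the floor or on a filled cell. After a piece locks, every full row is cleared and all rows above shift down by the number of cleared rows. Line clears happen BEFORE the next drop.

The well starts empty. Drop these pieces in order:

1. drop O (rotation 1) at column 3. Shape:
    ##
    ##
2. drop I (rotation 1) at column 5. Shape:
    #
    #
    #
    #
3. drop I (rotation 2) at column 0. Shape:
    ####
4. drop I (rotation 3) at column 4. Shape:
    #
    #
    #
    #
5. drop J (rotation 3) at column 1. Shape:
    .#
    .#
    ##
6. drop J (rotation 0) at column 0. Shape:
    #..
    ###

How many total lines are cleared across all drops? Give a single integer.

Answer: 1

Derivation:
Drop 1: O rot1 at col 3 lands with bottom-row=0; cleared 0 line(s) (total 0); column heights now [0 0 0 2 2 0], max=2
Drop 2: I rot1 at col 5 lands with bottom-row=0; cleared 0 line(s) (total 0); column heights now [0 0 0 2 2 4], max=4
Drop 3: I rot2 at col 0 lands with bottom-row=2; cleared 0 line(s) (total 0); column heights now [3 3 3 3 2 4], max=4
Drop 4: I rot3 at col 4 lands with bottom-row=2; cleared 1 line(s) (total 1); column heights now [0 0 0 2 5 3], max=5
Drop 5: J rot3 at col 1 lands with bottom-row=0; cleared 0 line(s) (total 1); column heights now [0 1 3 2 5 3], max=5
Drop 6: J rot0 at col 0 lands with bottom-row=3; cleared 0 line(s) (total 1); column heights now [5 4 4 2 5 3], max=5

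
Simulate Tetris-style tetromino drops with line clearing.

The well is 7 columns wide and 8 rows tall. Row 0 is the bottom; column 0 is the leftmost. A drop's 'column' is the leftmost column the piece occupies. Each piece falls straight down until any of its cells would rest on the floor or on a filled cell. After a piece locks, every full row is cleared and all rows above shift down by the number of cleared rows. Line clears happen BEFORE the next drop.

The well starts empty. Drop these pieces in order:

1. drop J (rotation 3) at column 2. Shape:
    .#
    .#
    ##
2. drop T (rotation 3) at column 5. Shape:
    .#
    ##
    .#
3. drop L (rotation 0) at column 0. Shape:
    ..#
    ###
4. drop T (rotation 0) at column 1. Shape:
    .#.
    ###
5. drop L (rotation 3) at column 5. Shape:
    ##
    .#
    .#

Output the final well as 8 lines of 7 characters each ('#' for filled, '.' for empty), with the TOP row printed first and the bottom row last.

Drop 1: J rot3 at col 2 lands with bottom-row=0; cleared 0 line(s) (total 0); column heights now [0 0 1 3 0 0 0], max=3
Drop 2: T rot3 at col 5 lands with bottom-row=0; cleared 0 line(s) (total 0); column heights now [0 0 1 3 0 2 3], max=3
Drop 3: L rot0 at col 0 lands with bottom-row=1; cleared 0 line(s) (total 0); column heights now [2 2 3 3 0 2 3], max=3
Drop 4: T rot0 at col 1 lands with bottom-row=3; cleared 0 line(s) (total 0); column heights now [2 4 5 4 0 2 3], max=5
Drop 5: L rot3 at col 5 lands with bottom-row=3; cleared 0 line(s) (total 0); column heights now [2 4 5 4 0 6 6], max=6

Answer: .......
.......
.....##
..#...#
.###..#
..##..#
####.##
..##..#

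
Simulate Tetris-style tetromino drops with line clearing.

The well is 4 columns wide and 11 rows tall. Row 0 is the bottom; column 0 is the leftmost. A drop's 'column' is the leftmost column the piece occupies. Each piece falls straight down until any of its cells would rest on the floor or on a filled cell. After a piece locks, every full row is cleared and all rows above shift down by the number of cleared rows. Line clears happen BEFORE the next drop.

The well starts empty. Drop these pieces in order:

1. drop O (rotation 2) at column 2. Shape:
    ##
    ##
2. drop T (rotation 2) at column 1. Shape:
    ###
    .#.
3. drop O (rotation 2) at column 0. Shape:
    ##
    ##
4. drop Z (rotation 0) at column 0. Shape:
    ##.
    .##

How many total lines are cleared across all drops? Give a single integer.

Drop 1: O rot2 at col 2 lands with bottom-row=0; cleared 0 line(s) (total 0); column heights now [0 0 2 2], max=2
Drop 2: T rot2 at col 1 lands with bottom-row=2; cleared 0 line(s) (total 0); column heights now [0 4 4 4], max=4
Drop 3: O rot2 at col 0 lands with bottom-row=4; cleared 0 line(s) (total 0); column heights now [6 6 4 4], max=6
Drop 4: Z rot0 at col 0 lands with bottom-row=6; cleared 0 line(s) (total 0); column heights now [8 8 7 4], max=8

Answer: 0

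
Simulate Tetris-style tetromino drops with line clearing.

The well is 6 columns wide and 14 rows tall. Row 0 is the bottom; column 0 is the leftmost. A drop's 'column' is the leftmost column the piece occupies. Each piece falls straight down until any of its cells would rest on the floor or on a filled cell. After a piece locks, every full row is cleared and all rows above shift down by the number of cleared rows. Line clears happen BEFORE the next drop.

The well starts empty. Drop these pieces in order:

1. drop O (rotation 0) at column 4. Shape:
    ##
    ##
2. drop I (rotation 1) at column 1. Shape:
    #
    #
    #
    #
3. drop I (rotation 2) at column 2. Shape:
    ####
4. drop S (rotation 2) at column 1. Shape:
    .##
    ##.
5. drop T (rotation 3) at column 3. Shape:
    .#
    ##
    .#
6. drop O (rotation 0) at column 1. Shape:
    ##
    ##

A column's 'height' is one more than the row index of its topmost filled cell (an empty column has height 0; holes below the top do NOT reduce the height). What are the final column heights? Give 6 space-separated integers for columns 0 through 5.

Answer: 0 8 8 7 8 3

Derivation:
Drop 1: O rot0 at col 4 lands with bottom-row=0; cleared 0 line(s) (total 0); column heights now [0 0 0 0 2 2], max=2
Drop 2: I rot1 at col 1 lands with bottom-row=0; cleared 0 line(s) (total 0); column heights now [0 4 0 0 2 2], max=4
Drop 3: I rot2 at col 2 lands with bottom-row=2; cleared 0 line(s) (total 0); column heights now [0 4 3 3 3 3], max=4
Drop 4: S rot2 at col 1 lands with bottom-row=4; cleared 0 line(s) (total 0); column heights now [0 5 6 6 3 3], max=6
Drop 5: T rot3 at col 3 lands with bottom-row=5; cleared 0 line(s) (total 0); column heights now [0 5 6 7 8 3], max=8
Drop 6: O rot0 at col 1 lands with bottom-row=6; cleared 0 line(s) (total 0); column heights now [0 8 8 7 8 3], max=8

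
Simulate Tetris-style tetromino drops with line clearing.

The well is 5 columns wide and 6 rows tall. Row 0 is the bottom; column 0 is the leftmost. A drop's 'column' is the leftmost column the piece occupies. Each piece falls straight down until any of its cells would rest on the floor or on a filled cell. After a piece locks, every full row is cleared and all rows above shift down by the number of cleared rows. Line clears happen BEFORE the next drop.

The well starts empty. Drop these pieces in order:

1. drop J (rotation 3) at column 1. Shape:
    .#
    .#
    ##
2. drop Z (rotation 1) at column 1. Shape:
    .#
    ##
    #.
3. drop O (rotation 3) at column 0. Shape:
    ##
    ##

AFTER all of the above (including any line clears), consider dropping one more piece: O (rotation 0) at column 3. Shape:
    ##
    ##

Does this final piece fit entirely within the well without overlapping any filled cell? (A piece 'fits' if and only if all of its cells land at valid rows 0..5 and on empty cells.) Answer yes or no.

Answer: yes

Derivation:
Drop 1: J rot3 at col 1 lands with bottom-row=0; cleared 0 line(s) (total 0); column heights now [0 1 3 0 0], max=3
Drop 2: Z rot1 at col 1 lands with bottom-row=2; cleared 0 line(s) (total 0); column heights now [0 4 5 0 0], max=5
Drop 3: O rot3 at col 0 lands with bottom-row=4; cleared 0 line(s) (total 0); column heights now [6 6 5 0 0], max=6
Test piece O rot0 at col 3 (width 2): heights before test = [6 6 5 0 0]; fits = True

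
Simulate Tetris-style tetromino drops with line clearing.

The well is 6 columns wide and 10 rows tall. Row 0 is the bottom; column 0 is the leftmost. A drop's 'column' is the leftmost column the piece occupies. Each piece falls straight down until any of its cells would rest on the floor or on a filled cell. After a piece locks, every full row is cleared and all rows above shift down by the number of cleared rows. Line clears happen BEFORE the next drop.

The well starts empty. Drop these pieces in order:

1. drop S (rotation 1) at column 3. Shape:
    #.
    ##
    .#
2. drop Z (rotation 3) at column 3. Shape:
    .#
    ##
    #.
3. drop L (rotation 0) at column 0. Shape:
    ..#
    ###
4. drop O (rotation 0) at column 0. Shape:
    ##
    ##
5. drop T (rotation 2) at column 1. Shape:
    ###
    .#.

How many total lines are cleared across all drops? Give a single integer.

Drop 1: S rot1 at col 3 lands with bottom-row=0; cleared 0 line(s) (total 0); column heights now [0 0 0 3 2 0], max=3
Drop 2: Z rot3 at col 3 lands with bottom-row=3; cleared 0 line(s) (total 0); column heights now [0 0 0 5 6 0], max=6
Drop 3: L rot0 at col 0 lands with bottom-row=0; cleared 0 line(s) (total 0); column heights now [1 1 2 5 6 0], max=6
Drop 4: O rot0 at col 0 lands with bottom-row=1; cleared 0 line(s) (total 0); column heights now [3 3 2 5 6 0], max=6
Drop 5: T rot2 at col 1 lands with bottom-row=4; cleared 0 line(s) (total 0); column heights now [3 6 6 6 6 0], max=6

Answer: 0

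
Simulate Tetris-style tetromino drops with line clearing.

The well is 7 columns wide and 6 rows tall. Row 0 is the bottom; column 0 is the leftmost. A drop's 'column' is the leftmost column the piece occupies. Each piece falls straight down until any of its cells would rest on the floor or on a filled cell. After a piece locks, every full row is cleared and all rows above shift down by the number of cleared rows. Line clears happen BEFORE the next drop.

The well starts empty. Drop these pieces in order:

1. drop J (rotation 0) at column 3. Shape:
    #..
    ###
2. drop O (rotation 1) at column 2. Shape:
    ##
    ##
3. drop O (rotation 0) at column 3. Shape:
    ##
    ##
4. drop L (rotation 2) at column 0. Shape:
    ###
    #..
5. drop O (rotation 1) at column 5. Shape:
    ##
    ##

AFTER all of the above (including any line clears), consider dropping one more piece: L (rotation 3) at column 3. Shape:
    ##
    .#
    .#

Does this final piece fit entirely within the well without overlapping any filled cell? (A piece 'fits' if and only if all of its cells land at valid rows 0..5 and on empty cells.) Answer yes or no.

Answer: no

Derivation:
Drop 1: J rot0 at col 3 lands with bottom-row=0; cleared 0 line(s) (total 0); column heights now [0 0 0 2 1 1 0], max=2
Drop 2: O rot1 at col 2 lands with bottom-row=2; cleared 0 line(s) (total 0); column heights now [0 0 4 4 1 1 0], max=4
Drop 3: O rot0 at col 3 lands with bottom-row=4; cleared 0 line(s) (total 0); column heights now [0 0 4 6 6 1 0], max=6
Drop 4: L rot2 at col 0 lands with bottom-row=3; cleared 0 line(s) (total 0); column heights now [5 5 5 6 6 1 0], max=6
Drop 5: O rot1 at col 5 lands with bottom-row=1; cleared 0 line(s) (total 0); column heights now [5 5 5 6 6 3 3], max=6
Test piece L rot3 at col 3 (width 2): heights before test = [5 5 5 6 6 3 3]; fits = False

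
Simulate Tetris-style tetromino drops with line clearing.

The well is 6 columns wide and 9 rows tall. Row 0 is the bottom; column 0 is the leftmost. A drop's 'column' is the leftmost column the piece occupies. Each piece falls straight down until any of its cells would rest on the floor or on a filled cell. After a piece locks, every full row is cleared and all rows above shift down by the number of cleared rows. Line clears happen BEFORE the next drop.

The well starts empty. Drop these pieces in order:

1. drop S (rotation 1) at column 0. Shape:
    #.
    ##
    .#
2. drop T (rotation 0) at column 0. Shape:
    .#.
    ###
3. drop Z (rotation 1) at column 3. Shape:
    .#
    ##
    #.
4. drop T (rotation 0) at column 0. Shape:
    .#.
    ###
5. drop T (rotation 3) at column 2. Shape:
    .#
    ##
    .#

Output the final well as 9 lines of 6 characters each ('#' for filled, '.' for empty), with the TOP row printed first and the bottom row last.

Drop 1: S rot1 at col 0 lands with bottom-row=0; cleared 0 line(s) (total 0); column heights now [3 2 0 0 0 0], max=3
Drop 2: T rot0 at col 0 lands with bottom-row=3; cleared 0 line(s) (total 0); column heights now [4 5 4 0 0 0], max=5
Drop 3: Z rot1 at col 3 lands with bottom-row=0; cleared 0 line(s) (total 0); column heights now [4 5 4 2 3 0], max=5
Drop 4: T rot0 at col 0 lands with bottom-row=5; cleared 0 line(s) (total 0); column heights now [6 7 6 2 3 0], max=7
Drop 5: T rot3 at col 2 lands with bottom-row=5; cleared 0 line(s) (total 0); column heights now [6 7 7 8 3 0], max=8

Answer: ......
...#..
.###..
####..
.#....
###...
#...#.
##.##.
.#.#..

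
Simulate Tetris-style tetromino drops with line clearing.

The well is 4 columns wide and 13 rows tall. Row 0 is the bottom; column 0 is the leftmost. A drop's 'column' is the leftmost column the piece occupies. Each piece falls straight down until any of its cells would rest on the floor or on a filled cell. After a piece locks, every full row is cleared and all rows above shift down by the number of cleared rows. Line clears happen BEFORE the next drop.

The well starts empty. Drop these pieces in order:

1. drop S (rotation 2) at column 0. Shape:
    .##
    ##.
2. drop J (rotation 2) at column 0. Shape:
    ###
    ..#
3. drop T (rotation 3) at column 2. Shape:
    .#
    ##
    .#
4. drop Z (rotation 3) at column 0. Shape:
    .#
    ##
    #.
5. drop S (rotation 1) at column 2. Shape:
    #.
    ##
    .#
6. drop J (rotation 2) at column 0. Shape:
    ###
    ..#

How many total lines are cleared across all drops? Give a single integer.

Answer: 1

Derivation:
Drop 1: S rot2 at col 0 lands with bottom-row=0; cleared 0 line(s) (total 0); column heights now [1 2 2 0], max=2
Drop 2: J rot2 at col 0 lands with bottom-row=2; cleared 0 line(s) (total 0); column heights now [4 4 4 0], max=4
Drop 3: T rot3 at col 2 lands with bottom-row=3; cleared 1 line(s) (total 1); column heights now [1 2 4 5], max=5
Drop 4: Z rot3 at col 0 lands with bottom-row=1; cleared 0 line(s) (total 1); column heights now [3 4 4 5], max=5
Drop 5: S rot1 at col 2 lands with bottom-row=5; cleared 0 line(s) (total 1); column heights now [3 4 8 7], max=8
Drop 6: J rot2 at col 0 lands with bottom-row=8; cleared 0 line(s) (total 1); column heights now [10 10 10 7], max=10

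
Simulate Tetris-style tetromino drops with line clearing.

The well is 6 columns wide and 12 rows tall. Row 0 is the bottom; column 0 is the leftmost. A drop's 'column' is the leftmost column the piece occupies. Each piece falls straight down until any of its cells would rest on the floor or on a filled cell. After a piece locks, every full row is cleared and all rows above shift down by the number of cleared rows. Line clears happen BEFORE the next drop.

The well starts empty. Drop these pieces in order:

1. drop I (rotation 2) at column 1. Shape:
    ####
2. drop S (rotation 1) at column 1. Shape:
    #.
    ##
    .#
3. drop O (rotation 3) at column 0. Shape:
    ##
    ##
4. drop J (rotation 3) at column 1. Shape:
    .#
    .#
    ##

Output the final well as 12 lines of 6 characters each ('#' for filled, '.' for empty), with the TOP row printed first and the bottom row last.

Answer: ......
......
......
..#...
..#...
.##...
##....
##....
.#....
.##...
..#...
.####.

Derivation:
Drop 1: I rot2 at col 1 lands with bottom-row=0; cleared 0 line(s) (total 0); column heights now [0 1 1 1 1 0], max=1
Drop 2: S rot1 at col 1 lands with bottom-row=1; cleared 0 line(s) (total 0); column heights now [0 4 3 1 1 0], max=4
Drop 3: O rot3 at col 0 lands with bottom-row=4; cleared 0 line(s) (total 0); column heights now [6 6 3 1 1 0], max=6
Drop 4: J rot3 at col 1 lands with bottom-row=6; cleared 0 line(s) (total 0); column heights now [6 7 9 1 1 0], max=9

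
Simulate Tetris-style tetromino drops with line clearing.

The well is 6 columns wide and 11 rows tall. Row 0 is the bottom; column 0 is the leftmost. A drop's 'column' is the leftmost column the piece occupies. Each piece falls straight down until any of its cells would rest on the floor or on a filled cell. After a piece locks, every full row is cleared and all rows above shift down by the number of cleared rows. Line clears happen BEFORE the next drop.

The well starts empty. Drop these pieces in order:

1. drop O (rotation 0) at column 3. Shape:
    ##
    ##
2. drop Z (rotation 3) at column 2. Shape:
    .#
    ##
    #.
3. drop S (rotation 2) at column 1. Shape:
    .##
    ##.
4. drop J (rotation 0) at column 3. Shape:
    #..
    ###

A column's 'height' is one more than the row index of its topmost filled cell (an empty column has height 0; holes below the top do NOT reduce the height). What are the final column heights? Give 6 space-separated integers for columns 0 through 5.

Answer: 0 4 5 7 6 6

Derivation:
Drop 1: O rot0 at col 3 lands with bottom-row=0; cleared 0 line(s) (total 0); column heights now [0 0 0 2 2 0], max=2
Drop 2: Z rot3 at col 2 lands with bottom-row=1; cleared 0 line(s) (total 0); column heights now [0 0 3 4 2 0], max=4
Drop 3: S rot2 at col 1 lands with bottom-row=3; cleared 0 line(s) (total 0); column heights now [0 4 5 5 2 0], max=5
Drop 4: J rot0 at col 3 lands with bottom-row=5; cleared 0 line(s) (total 0); column heights now [0 4 5 7 6 6], max=7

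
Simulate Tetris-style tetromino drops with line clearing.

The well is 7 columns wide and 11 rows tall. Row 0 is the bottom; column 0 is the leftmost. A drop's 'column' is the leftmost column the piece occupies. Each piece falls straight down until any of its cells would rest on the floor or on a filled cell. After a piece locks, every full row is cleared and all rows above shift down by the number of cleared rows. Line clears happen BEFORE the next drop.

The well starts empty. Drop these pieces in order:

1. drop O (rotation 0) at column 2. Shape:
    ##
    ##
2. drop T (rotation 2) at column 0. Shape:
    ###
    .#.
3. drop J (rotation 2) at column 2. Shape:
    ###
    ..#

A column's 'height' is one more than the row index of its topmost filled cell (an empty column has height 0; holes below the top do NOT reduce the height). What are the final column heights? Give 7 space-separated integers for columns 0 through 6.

Drop 1: O rot0 at col 2 lands with bottom-row=0; cleared 0 line(s) (total 0); column heights now [0 0 2 2 0 0 0], max=2
Drop 2: T rot2 at col 0 lands with bottom-row=1; cleared 0 line(s) (total 0); column heights now [3 3 3 2 0 0 0], max=3
Drop 3: J rot2 at col 2 lands with bottom-row=2; cleared 0 line(s) (total 0); column heights now [3 3 4 4 4 0 0], max=4

Answer: 3 3 4 4 4 0 0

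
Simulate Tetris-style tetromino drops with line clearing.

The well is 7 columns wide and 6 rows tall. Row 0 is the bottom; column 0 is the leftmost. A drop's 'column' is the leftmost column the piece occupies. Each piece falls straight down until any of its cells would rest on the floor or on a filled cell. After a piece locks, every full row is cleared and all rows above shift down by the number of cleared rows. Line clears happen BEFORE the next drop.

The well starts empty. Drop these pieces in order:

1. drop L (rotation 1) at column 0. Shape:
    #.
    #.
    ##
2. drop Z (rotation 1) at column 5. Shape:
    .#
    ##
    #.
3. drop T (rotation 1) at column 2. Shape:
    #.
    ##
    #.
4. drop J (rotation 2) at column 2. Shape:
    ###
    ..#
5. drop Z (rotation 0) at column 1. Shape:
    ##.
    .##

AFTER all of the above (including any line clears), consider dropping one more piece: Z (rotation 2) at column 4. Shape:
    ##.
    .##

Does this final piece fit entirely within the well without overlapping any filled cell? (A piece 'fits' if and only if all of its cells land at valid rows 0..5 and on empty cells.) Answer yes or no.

Drop 1: L rot1 at col 0 lands with bottom-row=0; cleared 0 line(s) (total 0); column heights now [3 1 0 0 0 0 0], max=3
Drop 2: Z rot1 at col 5 lands with bottom-row=0; cleared 0 line(s) (total 0); column heights now [3 1 0 0 0 2 3], max=3
Drop 3: T rot1 at col 2 lands with bottom-row=0; cleared 0 line(s) (total 0); column heights now [3 1 3 2 0 2 3], max=3
Drop 4: J rot2 at col 2 lands with bottom-row=2; cleared 0 line(s) (total 0); column heights now [3 1 4 4 4 2 3], max=4
Drop 5: Z rot0 at col 1 lands with bottom-row=4; cleared 0 line(s) (total 0); column heights now [3 6 6 5 4 2 3], max=6
Test piece Z rot2 at col 4 (width 3): heights before test = [3 6 6 5 4 2 3]; fits = True

Answer: yes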